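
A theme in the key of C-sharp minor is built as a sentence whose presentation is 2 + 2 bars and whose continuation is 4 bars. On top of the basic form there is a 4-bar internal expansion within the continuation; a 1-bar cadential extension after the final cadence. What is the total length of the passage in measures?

13 measures

Basic sentence: 2 + 2 + 4 = 8 bars.
8 (basic form) + 4 (internal expansion) + 1 (cadential extension) = 13.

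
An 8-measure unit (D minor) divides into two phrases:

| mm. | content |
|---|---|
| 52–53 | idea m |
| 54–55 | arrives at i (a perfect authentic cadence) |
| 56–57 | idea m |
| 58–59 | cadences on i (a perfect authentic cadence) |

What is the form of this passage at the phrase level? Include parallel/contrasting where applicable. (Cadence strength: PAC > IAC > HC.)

repeated phrase

Both phrases have the same opening (m) and the same cadence (perfect authentic cadence): the second is a restatement, not a consequent, so this is a repeated phrase rather than a period.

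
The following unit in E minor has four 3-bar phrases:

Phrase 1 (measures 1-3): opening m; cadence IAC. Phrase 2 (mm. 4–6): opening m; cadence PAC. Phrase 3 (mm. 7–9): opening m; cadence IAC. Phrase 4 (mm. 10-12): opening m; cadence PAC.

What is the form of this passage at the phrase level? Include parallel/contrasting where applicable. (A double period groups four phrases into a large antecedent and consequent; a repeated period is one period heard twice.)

The cadence pattern IAC–PAC–IAC–PAC is weak–strong twice, and phrases 3–4 restate phrases 1–2: a period heard twice, not a double period (which would end weakly at phrase 2).

repeated period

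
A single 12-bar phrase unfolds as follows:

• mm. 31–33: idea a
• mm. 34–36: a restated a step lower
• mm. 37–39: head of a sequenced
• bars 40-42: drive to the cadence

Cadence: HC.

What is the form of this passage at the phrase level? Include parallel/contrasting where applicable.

Basic idea (mm. 31-33) + its repetition (mm. 34–36) form the presentation; fragmentation and cadence (mm. 37–42) form the continuation — the 12-bar whole is a sentence.

sentence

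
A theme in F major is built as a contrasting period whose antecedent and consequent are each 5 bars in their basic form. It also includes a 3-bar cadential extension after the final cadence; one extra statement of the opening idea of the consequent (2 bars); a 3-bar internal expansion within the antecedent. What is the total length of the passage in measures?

Basic contrasting period: 5 + 5 = 10 bars.
10 (basic form) + 3 (cadential extension) + 2 (extra statement) + 3 (internal expansion) = 18.

18 measures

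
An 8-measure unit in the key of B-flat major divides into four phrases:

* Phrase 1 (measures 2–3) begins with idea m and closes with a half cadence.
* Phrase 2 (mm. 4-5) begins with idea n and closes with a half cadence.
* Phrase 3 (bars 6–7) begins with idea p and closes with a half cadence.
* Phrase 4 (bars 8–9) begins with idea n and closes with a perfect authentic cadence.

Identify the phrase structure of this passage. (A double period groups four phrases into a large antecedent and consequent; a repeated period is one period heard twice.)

Four phrases in two halves: the first half (mm. 2-5) ends with a half cadence, the second (bars 6–9) with a perfect authentic cadence — a large antecedent–consequent pair, i.e. a double period.
Phrase 3 begins with different material from phrase 1, making it contrasting.

contrasting double period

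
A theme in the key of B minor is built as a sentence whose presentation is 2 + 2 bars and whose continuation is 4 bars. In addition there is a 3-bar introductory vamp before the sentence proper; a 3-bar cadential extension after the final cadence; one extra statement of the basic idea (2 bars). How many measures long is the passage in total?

Basic sentence: 2 + 2 + 4 = 8 bars.
8 (basic form) + 3 (introduction) + 3 (cadential extension) + 2 (extra statement) = 16.

16 measures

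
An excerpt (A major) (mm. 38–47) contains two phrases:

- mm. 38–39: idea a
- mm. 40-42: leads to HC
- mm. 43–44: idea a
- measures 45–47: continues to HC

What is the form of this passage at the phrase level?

Both phrases have the same opening (a) and the same cadence (half cadence): the second is a restatement, not a consequent, so this is a repeated phrase rather than a period.

repeated phrase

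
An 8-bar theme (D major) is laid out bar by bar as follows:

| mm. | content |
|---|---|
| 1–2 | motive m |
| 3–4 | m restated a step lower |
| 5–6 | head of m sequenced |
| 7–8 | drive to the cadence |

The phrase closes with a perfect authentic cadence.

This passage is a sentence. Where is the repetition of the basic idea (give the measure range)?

measures 3–4

The presentation of a sentence is the basic idea (mm. 1-2) plus its repetition (mm. 3–4); the repetition of the basic idea is therefore mm. 3-4.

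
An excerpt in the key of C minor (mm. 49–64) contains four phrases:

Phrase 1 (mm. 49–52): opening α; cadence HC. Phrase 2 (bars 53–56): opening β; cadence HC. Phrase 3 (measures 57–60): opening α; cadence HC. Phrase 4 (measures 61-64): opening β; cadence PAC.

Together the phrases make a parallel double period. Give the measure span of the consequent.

In a double period the first pair of phrases (ending half cadence) is the large antecedent and the second pair (ending perfect authentic cadence) is the large consequent; the consequent is measures 57–64.

measures 57–64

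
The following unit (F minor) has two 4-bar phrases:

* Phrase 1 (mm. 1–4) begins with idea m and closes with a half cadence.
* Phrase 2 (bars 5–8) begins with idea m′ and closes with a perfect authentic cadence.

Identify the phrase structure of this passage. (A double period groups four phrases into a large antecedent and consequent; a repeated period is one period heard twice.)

parallel period

Phrase 1 ends with a half cadence (weaker) and phrase 2 with a perfect authentic cadence (stronger): antecedent + consequent = a period.
The two phrases open with the same material (m / m′), so the period is parallel.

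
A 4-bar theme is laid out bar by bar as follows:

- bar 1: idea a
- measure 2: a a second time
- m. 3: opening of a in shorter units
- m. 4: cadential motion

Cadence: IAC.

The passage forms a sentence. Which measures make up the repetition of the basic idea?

measures 2–2

The presentation of a sentence is the basic idea (m. 1) plus its repetition (m. 2); the repetition of the basic idea is therefore bar 2.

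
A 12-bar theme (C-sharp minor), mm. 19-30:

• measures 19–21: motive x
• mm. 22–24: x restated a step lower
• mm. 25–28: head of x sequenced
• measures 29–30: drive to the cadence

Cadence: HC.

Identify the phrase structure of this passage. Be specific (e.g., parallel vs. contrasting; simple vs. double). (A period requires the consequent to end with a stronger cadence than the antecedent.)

sentence

Basic idea (measures 19–21) + its repetition (measures 22-24) form the presentation; fragmentation and cadence (measures 25–30) form the continuation — the 12-bar whole is a sentence.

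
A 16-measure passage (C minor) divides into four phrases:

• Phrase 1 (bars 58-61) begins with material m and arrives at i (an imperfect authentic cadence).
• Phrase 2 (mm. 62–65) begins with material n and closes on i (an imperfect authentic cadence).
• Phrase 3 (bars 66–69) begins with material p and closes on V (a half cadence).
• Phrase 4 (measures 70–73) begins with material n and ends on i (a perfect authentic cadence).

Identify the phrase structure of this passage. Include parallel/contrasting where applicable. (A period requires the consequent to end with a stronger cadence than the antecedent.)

Four phrases in two halves: the first half (mm. 58-65) ends with an imperfect authentic cadence, the second (mm. 66–73) with a perfect authentic cadence — a large antecedent–consequent pair, i.e. a double period.
Phrase 3 begins with different material from phrase 1, making it contrasting.

contrasting double period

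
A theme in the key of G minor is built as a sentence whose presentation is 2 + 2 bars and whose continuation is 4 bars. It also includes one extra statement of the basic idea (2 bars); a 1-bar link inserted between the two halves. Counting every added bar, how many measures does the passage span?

11 measures

Basic sentence: 2 + 2 + 4 = 8 bars.
8 (basic form) + 2 (extra statement) + 1 (link) = 11.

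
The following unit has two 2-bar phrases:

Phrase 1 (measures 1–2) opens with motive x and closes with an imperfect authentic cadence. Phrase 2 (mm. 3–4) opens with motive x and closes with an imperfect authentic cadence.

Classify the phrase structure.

Both phrases have the same opening (x) and the same cadence (imperfect authentic cadence): the second is a restatement, not a consequent, so this is a repeated phrase rather than a period.

repeated phrase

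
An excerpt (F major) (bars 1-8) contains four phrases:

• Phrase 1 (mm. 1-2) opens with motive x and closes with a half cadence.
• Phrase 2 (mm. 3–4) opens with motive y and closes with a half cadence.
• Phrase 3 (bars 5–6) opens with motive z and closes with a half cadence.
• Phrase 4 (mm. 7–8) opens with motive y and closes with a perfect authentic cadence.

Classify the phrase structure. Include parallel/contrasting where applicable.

Four phrases in two halves: the first half (mm. 1–4) ends with a half cadence, the second (mm. 5–8) with a perfect authentic cadence — a large antecedent–consequent pair, i.e. a double period.
Phrase 3 begins with different material from phrase 1, making it contrasting.

contrasting double period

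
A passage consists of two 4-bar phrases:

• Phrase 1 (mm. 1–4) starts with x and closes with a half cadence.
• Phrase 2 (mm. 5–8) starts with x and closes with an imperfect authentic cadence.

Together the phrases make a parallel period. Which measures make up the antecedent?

measures 1–4

The phrase ending with the weaker cadence (half cadence) is the antecedent; the one ending more conclusively (imperfect authentic cadence) is the consequent. The antecedent is measures 1–4.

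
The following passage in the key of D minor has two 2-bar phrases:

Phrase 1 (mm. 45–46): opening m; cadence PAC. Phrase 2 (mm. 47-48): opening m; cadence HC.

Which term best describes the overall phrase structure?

phrase group

The second phrase closes with a half cadence, which is not stronger than the first phrase's perfect authentic cadence; without a weak→strong cadential pair there is no antecedent–consequent relationship, so this is a phrase group rather than a period.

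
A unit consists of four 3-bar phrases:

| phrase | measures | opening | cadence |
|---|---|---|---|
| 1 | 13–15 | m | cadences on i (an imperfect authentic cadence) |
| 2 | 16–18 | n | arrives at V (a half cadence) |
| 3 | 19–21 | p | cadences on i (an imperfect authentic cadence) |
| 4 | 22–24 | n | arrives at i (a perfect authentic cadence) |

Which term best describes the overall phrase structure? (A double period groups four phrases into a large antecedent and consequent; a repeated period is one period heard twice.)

contrasting double period

Four phrases in two halves: the first half (bars 13–18) ends with a half cadence, the second (bars 19–24) with a perfect authentic cadence — a large antecedent–consequent pair, i.e. a double period.
Phrase 3 begins with different material from phrase 1, making it contrasting.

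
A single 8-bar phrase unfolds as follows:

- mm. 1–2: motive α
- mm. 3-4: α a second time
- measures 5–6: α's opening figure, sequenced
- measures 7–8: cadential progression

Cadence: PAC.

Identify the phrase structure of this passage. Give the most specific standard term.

Basic idea (measures 1–2) + its repetition (bars 3-4) form the presentation; fragmentation and cadence (mm. 5-8) form the continuation — the 8-bar whole is a sentence.

sentence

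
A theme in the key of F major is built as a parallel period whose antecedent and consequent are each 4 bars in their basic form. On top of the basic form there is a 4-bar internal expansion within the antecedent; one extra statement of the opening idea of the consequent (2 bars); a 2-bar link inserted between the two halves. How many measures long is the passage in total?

16 measures

Basic parallel period: 4 + 4 = 8 bars.
8 (basic form) + 4 (internal expansion) + 2 (extra statement) + 2 (link) = 16.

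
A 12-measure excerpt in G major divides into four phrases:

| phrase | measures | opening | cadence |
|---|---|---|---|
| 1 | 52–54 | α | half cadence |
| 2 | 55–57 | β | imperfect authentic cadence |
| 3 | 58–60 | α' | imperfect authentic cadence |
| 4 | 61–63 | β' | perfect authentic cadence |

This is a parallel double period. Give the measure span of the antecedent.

In a double period the first pair of phrases (ending imperfect authentic cadence) is the large antecedent and the second pair (ending perfect authentic cadence) is the large consequent; the antecedent is measures 52–57.

measures 52–57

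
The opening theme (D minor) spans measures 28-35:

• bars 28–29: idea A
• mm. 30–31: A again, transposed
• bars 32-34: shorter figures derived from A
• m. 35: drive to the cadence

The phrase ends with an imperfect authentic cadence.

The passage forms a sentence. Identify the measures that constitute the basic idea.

measures 28–29

The presentation of a sentence is the basic idea (mm. 28–29) plus its repetition (measures 30-31); the basic idea is therefore measures 28–29.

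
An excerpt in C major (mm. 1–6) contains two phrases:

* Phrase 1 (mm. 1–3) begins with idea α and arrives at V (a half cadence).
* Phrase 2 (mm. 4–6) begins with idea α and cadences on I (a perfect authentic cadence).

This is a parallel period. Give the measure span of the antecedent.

measures 1–3

The phrase ending with the weaker cadence (half cadence) is the antecedent; the one ending more conclusively (perfect authentic cadence) is the consequent. The antecedent is measures 1–3.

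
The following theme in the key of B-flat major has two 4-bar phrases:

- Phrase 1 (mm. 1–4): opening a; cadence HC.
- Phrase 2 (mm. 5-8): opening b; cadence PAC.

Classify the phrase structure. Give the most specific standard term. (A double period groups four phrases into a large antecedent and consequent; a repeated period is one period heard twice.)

Phrase 1 ends with a half cadence (weaker) and phrase 2 with a perfect authentic cadence (stronger): antecedent + consequent = a period.
The two phrases open with different material (a / b), so the period is contrasting.

contrasting period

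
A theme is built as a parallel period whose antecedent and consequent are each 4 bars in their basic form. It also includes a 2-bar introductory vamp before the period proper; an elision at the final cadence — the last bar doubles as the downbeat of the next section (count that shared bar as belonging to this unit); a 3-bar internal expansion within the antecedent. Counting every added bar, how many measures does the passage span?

13 measures

Basic parallel period: 4 + 4 = 8 bars.
8 (basic form) + 2 (introduction) + 3 (internal expansion) = 13.
The elision shares a bar with the next section but does not change this unit's count.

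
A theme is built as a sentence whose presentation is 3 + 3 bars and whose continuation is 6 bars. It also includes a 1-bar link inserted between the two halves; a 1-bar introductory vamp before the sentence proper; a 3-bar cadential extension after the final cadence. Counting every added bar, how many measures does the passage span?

17 measures

Basic sentence: 3 + 3 + 6 = 12 bars.
12 (basic form) + 1 (link) + 1 (introduction) + 3 (cadential extension) = 17.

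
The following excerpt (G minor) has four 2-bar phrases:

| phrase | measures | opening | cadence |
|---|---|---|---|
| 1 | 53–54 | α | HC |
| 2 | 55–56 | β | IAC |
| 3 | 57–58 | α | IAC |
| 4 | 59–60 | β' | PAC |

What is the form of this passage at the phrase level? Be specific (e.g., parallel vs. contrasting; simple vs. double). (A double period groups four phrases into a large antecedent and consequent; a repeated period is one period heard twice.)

Four phrases in two halves: the first half (bars 53–56) ends with an imperfect authentic cadence, the second (mm. 57-60) with a perfect authentic cadence — a large antecedent–consequent pair, i.e. a double period.
Phrase 3 begins with the same material as phrase 1, making it parallel.

parallel double period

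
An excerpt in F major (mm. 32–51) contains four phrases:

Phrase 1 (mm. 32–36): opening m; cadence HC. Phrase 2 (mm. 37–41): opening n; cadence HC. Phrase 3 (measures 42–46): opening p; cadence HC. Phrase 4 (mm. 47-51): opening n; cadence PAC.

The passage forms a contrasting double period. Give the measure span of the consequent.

measures 42–51

In a double period the first pair of phrases (ending half cadence) is the large antecedent and the second pair (ending perfect authentic cadence) is the large consequent; the consequent is measures 42–51.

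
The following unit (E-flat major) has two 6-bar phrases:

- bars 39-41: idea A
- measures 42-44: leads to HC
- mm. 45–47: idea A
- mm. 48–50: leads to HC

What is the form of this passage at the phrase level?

Both phrases have the same opening (A) and the same cadence (half cadence): the second is a restatement, not a consequent, so this is a repeated phrase rather than a period.

repeated phrase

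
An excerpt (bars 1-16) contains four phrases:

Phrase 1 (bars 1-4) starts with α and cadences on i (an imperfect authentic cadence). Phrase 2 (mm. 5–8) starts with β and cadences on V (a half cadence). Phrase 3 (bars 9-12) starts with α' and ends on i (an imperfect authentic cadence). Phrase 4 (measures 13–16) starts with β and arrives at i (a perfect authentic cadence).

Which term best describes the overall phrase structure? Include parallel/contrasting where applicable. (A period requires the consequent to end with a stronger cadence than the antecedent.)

Four phrases in two halves: the first half (mm. 1-8) ends with a half cadence, the second (measures 9-16) with a perfect authentic cadence — a large antecedent–consequent pair, i.e. a double period.
Phrase 3 begins with the same material as phrase 1, making it parallel.

parallel double period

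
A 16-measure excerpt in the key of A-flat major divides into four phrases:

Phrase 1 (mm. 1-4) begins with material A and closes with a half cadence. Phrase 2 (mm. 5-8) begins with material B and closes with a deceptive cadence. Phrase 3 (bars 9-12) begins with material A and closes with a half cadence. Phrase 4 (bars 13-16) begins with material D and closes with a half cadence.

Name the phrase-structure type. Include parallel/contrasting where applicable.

Phrase 4 ends with a half cadence, no stronger than phrase 2's deceptive cadence, so the four phrases do not form a double period; nor do phrases 3–4 duplicate 1–2, so it is not a repeated period. With no phrase reaching a conclusive cadence, the passage is a phrase group.

phrase group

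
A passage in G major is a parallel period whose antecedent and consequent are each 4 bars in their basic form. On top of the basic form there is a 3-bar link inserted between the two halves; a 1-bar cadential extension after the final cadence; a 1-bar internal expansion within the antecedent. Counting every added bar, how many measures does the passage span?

Basic parallel period: 4 + 4 = 8 bars.
8 (basic form) + 3 (link) + 1 (cadential extension) + 1 (internal expansion) = 13.

13 measures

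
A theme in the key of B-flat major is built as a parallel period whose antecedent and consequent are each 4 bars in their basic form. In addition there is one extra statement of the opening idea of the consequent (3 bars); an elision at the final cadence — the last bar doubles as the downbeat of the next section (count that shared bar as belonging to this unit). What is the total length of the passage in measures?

Basic parallel period: 4 + 4 = 8 bars.
8 (basic form) + 3 (extra statement) = 11.
The elision shares a bar with the next section but does not change this unit's count.

11 measures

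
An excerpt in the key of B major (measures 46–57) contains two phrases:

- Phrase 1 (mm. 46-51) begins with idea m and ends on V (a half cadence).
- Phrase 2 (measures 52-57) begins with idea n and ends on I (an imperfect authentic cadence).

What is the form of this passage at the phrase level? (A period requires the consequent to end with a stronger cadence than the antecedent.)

Phrase 1 ends with a half cadence (weaker) and phrase 2 with an imperfect authentic cadence (stronger): antecedent + consequent = a period.
The two phrases open with different material (m / n), so the period is contrasting.

contrasting period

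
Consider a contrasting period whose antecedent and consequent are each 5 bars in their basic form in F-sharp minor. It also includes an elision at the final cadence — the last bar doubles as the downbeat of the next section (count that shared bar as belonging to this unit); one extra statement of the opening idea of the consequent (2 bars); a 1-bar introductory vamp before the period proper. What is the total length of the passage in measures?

Basic contrasting period: 5 + 5 = 10 bars.
10 (basic form) + 2 (extra statement) + 1 (introduction) = 13.
The elision shares a bar with the next section but does not change this unit's count.

13 measures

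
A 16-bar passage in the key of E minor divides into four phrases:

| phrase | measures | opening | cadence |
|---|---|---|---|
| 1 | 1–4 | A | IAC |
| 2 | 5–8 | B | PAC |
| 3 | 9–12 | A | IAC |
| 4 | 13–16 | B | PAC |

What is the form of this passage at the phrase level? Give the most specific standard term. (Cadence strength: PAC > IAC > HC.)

repeated period

The cadence pattern IAC–PAC–IAC–PAC is weak–strong twice, and phrases 3–4 restate phrases 1–2: a period heard twice, not a double period (which would end weakly at phrase 2).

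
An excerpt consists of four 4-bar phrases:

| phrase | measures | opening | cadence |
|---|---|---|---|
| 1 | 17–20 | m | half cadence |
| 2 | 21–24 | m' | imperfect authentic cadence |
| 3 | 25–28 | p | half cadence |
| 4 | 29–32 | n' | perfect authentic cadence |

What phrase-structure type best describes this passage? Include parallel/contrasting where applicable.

Four phrases in two halves: the first half (measures 17–24) ends with an imperfect authentic cadence, the second (mm. 25–32) with a perfect authentic cadence — a large antecedent–consequent pair, i.e. a double period.
Phrase 3 begins with different material from phrase 1, making it contrasting.

contrasting double period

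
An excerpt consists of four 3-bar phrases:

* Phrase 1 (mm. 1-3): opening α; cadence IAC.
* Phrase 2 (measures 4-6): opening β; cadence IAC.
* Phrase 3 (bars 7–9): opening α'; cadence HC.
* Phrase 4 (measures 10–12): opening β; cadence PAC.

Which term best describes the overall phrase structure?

parallel double period

Four phrases in two halves: the first half (mm. 1–6) ends with an imperfect authentic cadence, the second (mm. 7–12) with a perfect authentic cadence — a large antecedent–consequent pair, i.e. a double period.
Phrase 3 begins with the same material as phrase 1, making it parallel.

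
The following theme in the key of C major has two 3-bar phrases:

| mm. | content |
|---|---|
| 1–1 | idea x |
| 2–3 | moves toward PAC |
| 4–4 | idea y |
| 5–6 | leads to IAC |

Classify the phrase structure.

The second phrase closes with an imperfect authentic cadence, which is not stronger than the first phrase's perfect authentic cadence; without a weak→strong cadential pair there is no antecedent–consequent relationship, so this is a phrase group rather than a period.

phrase group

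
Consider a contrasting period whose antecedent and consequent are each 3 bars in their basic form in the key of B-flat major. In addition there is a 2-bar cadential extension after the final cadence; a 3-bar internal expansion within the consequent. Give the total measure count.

11 measures

Basic contrasting period: 3 + 3 = 6 bars.
6 (basic form) + 2 (cadential extension) + 3 (internal expansion) = 11.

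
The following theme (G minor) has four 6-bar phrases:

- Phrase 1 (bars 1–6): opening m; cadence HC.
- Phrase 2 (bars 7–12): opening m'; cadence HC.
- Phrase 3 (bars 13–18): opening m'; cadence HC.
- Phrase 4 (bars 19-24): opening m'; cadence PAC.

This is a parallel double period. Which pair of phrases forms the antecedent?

phrases 1 and 2

In a double period the first pair of phrases (ending half cadence) is the large antecedent and the second pair (ending perfect authentic cadence) is the large consequent; the antecedent is phrases 1 and 2.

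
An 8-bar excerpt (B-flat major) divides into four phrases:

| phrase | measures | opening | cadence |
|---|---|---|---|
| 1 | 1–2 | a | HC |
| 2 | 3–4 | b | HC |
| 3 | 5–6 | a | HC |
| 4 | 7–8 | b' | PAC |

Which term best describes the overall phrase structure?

Four phrases in two halves: the first half (mm. 1–4) ends with a half cadence, the second (measures 5-8) with a perfect authentic cadence — a large antecedent–consequent pair, i.e. a double period.
Phrase 3 begins with the same material as phrase 1, making it parallel.

parallel double period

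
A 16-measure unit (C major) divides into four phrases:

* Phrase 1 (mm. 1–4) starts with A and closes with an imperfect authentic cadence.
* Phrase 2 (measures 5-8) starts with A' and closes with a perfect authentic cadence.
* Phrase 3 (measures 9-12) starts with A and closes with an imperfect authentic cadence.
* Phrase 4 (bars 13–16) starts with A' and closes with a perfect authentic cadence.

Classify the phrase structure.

repeated period

The cadence pattern IAC–PAC–IAC–PAC is weak–strong twice, and phrases 3–4 restate phrases 1–2: a period heard twice, not a double period (which would end weakly at phrase 2).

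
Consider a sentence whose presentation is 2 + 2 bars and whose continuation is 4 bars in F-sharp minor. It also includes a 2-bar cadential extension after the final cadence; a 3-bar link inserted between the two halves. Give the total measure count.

Basic sentence: 2 + 2 + 4 = 8 bars.
8 (basic form) + 2 (cadential extension) + 3 (link) = 13.

13 measures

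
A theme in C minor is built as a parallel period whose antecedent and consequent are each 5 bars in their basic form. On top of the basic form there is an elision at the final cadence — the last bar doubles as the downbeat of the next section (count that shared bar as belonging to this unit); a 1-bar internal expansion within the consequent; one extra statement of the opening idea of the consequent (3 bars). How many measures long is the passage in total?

14 measures

Basic parallel period: 5 + 5 = 10 bars.
10 (basic form) + 1 (internal expansion) + 3 (extra statement) = 14.
The elision shares a bar with the next section but does not change this unit's count.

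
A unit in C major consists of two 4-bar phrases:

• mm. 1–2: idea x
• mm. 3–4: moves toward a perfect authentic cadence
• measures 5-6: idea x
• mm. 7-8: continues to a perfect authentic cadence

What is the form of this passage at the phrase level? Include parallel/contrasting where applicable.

Both phrases have the same opening (x) and the same cadence (perfect authentic cadence): the second is a restatement, not a consequent, so this is a repeated phrase rather than a period.

repeated phrase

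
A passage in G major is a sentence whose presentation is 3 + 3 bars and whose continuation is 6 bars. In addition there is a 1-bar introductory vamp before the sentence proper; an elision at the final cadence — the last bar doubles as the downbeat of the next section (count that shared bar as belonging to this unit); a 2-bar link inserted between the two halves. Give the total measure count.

15 measures

Basic sentence: 3 + 3 + 6 = 12 bars.
12 (basic form) + 1 (introduction) + 2 (link) = 15.
The elision shares a bar with the next section but does not change this unit's count.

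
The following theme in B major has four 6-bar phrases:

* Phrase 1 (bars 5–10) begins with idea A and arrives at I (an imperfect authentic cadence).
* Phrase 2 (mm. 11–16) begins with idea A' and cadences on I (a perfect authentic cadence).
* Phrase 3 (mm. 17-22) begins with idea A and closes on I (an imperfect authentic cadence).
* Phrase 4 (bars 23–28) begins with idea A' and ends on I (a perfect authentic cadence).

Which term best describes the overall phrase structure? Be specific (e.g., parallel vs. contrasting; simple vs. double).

repeated period

The cadence pattern IAC–PAC–IAC–PAC is weak–strong twice, and phrases 3–4 restate phrases 1–2: a period heard twice, not a double period (which would end weakly at phrase 2).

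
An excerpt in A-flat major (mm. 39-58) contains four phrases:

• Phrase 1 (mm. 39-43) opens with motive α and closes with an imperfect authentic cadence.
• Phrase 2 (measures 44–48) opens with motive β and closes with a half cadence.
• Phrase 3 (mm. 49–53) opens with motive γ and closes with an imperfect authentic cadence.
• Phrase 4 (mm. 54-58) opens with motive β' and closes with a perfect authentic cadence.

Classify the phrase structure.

contrasting double period

Four phrases in two halves: the first half (bars 39-48) ends with a half cadence, the second (bars 49–58) with a perfect authentic cadence — a large antecedent–consequent pair, i.e. a double period.
Phrase 3 begins with different material from phrase 1, making it contrasting.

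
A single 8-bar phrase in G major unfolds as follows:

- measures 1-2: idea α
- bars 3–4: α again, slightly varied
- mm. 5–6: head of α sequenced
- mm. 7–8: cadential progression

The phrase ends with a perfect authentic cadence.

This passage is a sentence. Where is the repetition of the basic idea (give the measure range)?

The presentation of a sentence is the basic idea (measures 1–2) plus its repetition (measures 3-4); the repetition of the basic idea is therefore bars 3–4.

measures 3–4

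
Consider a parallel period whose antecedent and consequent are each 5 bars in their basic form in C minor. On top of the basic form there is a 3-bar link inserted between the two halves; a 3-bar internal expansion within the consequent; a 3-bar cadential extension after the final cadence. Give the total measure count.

19 measures

Basic parallel period: 5 + 5 = 10 bars.
10 (basic form) + 3 (link) + 3 (internal expansion) + 3 (cadential extension) = 19.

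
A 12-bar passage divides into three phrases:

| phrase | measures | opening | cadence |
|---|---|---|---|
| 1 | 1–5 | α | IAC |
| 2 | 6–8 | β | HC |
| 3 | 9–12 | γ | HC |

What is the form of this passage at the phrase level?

phrase group

The final phrase closes with a half cadence, which is not stronger than the preceding half cadence; the 3 phrases lack an overall antecedent–consequent design and so form a phrase group.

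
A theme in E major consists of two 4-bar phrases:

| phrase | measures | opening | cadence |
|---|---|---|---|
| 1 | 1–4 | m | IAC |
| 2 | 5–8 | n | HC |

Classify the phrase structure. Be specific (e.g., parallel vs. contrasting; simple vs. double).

The second phrase closes with a half cadence, which is not stronger than the first phrase's imperfect authentic cadence; without a weak→strong cadential pair there is no antecedent–consequent relationship, so this is a phrase group rather than a period.

phrase group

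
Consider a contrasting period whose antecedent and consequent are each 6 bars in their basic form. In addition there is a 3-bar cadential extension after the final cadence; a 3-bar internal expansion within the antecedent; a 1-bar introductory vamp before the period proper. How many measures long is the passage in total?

19 measures

Basic contrasting period: 6 + 6 = 12 bars.
12 (basic form) + 3 (cadential extension) + 3 (internal expansion) + 1 (introduction) = 19.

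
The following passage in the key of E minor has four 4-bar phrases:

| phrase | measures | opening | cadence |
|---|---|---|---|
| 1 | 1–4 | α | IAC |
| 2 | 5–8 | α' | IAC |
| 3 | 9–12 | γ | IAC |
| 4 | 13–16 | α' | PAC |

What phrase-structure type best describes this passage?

Four phrases in two halves: the first half (measures 1-8) ends with an imperfect authentic cadence, the second (measures 9-16) with a perfect authentic cadence — a large antecedent–consequent pair, i.e. a double period.
Phrase 3 begins with different material from phrase 1, making it contrasting.

contrasting double period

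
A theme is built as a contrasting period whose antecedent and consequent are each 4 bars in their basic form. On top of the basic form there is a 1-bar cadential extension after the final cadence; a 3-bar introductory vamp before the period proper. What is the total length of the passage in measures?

Basic contrasting period: 4 + 4 = 8 bars.
8 (basic form) + 1 (cadential extension) + 3 (introduction) = 12.

12 measures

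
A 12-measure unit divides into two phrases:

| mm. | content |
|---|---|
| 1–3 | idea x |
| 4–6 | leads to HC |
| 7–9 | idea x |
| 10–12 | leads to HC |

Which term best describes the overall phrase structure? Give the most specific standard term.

repeated phrase

Both phrases have the same opening (x) and the same cadence (half cadence): the second is a restatement, not a consequent, so this is a repeated phrase rather than a period.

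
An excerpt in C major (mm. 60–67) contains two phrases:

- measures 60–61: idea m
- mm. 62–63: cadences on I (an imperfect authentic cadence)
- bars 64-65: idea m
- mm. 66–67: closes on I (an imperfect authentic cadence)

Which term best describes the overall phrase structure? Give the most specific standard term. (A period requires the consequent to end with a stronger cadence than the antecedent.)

Both phrases have the same opening (m) and the same cadence (imperfect authentic cadence): the second is a restatement, not a consequent, so this is a repeated phrase rather than a period.

repeated phrase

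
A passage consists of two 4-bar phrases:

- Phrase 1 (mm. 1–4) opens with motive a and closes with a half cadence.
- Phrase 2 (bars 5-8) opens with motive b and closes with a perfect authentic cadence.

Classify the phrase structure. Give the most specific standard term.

contrasting period

Phrase 1 ends with a half cadence (weaker) and phrase 2 with a perfect authentic cadence (stronger): antecedent + consequent = a period.
The two phrases open with different material (a / b), so the period is contrasting.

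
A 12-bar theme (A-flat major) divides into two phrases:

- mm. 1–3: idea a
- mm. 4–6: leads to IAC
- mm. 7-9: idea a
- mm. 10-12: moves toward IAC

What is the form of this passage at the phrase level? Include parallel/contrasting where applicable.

Both phrases have the same opening (a) and the same cadence (imperfect authentic cadence): the second is a restatement, not a consequent, so this is a repeated phrase rather than a period.

repeated phrase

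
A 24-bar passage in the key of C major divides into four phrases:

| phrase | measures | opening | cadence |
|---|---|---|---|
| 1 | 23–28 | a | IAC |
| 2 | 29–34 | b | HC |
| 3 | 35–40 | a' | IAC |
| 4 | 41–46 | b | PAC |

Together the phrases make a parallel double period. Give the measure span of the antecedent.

measures 23–34

In a double period the first pair of phrases (ending half cadence) is the large antecedent and the second pair (ending perfect authentic cadence) is the large consequent; the antecedent is measures 23–34.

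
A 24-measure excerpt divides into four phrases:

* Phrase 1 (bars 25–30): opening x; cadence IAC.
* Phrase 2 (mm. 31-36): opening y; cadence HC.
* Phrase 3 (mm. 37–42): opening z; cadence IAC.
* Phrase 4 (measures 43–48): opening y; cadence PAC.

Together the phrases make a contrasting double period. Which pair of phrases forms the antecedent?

In a double period the first pair of phrases (ending half cadence) is the large antecedent and the second pair (ending perfect authentic cadence) is the large consequent; the antecedent is phrases 1 and 2.

phrases 1 and 2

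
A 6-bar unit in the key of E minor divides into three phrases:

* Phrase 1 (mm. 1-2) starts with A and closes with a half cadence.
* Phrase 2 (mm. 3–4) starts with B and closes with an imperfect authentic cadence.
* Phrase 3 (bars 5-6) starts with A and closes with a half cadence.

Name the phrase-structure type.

The final phrase closes with a half cadence, which is not stronger than the preceding imperfect authentic cadence; the 3 phrases lack an overall antecedent–consequent design and so form a phrase group.

phrase group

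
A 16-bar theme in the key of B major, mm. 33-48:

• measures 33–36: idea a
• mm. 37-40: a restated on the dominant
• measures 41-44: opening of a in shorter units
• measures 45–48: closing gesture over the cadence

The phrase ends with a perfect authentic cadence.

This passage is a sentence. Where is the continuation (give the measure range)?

After the presentation (measures 33–40), the continuation covers the fragmentation through the cadence: mm. 41–48.

measures 41–48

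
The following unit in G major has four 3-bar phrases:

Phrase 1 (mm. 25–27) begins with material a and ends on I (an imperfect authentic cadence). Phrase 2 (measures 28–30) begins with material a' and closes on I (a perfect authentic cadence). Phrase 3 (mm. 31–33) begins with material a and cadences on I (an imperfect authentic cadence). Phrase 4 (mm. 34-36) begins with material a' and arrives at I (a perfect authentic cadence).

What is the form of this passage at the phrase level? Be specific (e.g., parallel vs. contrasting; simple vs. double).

repeated period

The cadence pattern IAC–PAC–IAC–PAC is weak–strong twice, and phrases 3–4 restate phrases 1–2: a period heard twice, not a double period (which would end weakly at phrase 2).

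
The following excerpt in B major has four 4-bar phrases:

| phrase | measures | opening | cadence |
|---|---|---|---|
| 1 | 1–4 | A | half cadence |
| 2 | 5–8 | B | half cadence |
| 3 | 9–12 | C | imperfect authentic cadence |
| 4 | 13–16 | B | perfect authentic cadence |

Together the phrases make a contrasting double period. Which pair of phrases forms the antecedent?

In a double period the first pair of phrases (ending half cadence) is the large antecedent and the second pair (ending perfect authentic cadence) is the large consequent; the antecedent is phrases 1 and 2.

phrases 1 and 2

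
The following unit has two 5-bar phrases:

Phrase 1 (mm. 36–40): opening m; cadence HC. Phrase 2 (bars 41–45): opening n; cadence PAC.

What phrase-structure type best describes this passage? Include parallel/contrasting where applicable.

contrasting period

Phrase 1 ends with a half cadence (weaker) and phrase 2 with a perfect authentic cadence (stronger): antecedent + consequent = a period.
The two phrases open with different material (m / n), so the period is contrasting.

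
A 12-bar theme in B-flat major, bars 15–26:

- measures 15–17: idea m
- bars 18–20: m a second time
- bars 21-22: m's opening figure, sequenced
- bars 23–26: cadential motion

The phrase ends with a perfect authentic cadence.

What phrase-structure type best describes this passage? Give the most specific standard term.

sentence

Basic idea (mm. 15–17) + its repetition (mm. 18-20) form the presentation; fragmentation and cadence (mm. 21-26) form the continuation — the 12-bar whole is a sentence.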